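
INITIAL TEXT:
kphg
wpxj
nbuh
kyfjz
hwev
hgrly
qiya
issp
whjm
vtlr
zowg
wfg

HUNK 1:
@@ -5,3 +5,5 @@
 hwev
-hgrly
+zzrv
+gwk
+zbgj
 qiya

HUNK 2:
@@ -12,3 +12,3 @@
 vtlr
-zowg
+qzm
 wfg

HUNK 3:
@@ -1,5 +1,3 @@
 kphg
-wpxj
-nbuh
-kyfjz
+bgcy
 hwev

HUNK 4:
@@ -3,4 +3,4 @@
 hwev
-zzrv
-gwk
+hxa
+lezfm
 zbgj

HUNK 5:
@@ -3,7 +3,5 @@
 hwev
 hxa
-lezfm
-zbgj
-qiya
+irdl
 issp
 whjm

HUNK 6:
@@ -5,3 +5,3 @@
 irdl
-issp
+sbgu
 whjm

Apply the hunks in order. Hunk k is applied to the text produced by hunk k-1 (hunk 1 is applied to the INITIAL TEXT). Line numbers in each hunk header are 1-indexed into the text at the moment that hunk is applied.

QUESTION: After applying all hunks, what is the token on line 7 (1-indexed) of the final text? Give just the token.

Hunk 1: at line 5 remove [hgrly] add [zzrv,gwk,zbgj] -> 14 lines: kphg wpxj nbuh kyfjz hwev zzrv gwk zbgj qiya issp whjm vtlr zowg wfg
Hunk 2: at line 12 remove [zowg] add [qzm] -> 14 lines: kphg wpxj nbuh kyfjz hwev zzrv gwk zbgj qiya issp whjm vtlr qzm wfg
Hunk 3: at line 1 remove [wpxj,nbuh,kyfjz] add [bgcy] -> 12 lines: kphg bgcy hwev zzrv gwk zbgj qiya issp whjm vtlr qzm wfg
Hunk 4: at line 3 remove [zzrv,gwk] add [hxa,lezfm] -> 12 lines: kphg bgcy hwev hxa lezfm zbgj qiya issp whjm vtlr qzm wfg
Hunk 5: at line 3 remove [lezfm,zbgj,qiya] add [irdl] -> 10 lines: kphg bgcy hwev hxa irdl issp whjm vtlr qzm wfg
Hunk 6: at line 5 remove [issp] add [sbgu] -> 10 lines: kphg bgcy hwev hxa irdl sbgu whjm vtlr qzm wfg
Final line 7: whjm

Answer: whjm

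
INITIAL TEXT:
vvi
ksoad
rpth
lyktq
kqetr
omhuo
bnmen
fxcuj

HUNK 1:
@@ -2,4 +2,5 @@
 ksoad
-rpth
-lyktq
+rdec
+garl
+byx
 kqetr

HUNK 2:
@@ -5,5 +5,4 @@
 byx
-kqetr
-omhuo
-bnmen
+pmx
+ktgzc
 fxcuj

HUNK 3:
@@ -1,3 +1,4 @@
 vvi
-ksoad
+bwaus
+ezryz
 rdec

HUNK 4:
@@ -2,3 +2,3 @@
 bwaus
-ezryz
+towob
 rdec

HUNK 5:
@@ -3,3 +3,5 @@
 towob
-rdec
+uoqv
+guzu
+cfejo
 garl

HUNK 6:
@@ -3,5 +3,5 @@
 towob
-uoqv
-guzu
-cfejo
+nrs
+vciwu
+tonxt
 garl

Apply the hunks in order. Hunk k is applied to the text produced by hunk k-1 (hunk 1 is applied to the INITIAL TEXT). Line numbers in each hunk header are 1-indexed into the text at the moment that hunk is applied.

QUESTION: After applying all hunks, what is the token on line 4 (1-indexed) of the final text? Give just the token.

Answer: nrs

Derivation:
Hunk 1: at line 2 remove [rpth,lyktq] add [rdec,garl,byx] -> 9 lines: vvi ksoad rdec garl byx kqetr omhuo bnmen fxcuj
Hunk 2: at line 5 remove [kqetr,omhuo,bnmen] add [pmx,ktgzc] -> 8 lines: vvi ksoad rdec garl byx pmx ktgzc fxcuj
Hunk 3: at line 1 remove [ksoad] add [bwaus,ezryz] -> 9 lines: vvi bwaus ezryz rdec garl byx pmx ktgzc fxcuj
Hunk 4: at line 2 remove [ezryz] add [towob] -> 9 lines: vvi bwaus towob rdec garl byx pmx ktgzc fxcuj
Hunk 5: at line 3 remove [rdec] add [uoqv,guzu,cfejo] -> 11 lines: vvi bwaus towob uoqv guzu cfejo garl byx pmx ktgzc fxcuj
Hunk 6: at line 3 remove [uoqv,guzu,cfejo] add [nrs,vciwu,tonxt] -> 11 lines: vvi bwaus towob nrs vciwu tonxt garl byx pmx ktgzc fxcuj
Final line 4: nrs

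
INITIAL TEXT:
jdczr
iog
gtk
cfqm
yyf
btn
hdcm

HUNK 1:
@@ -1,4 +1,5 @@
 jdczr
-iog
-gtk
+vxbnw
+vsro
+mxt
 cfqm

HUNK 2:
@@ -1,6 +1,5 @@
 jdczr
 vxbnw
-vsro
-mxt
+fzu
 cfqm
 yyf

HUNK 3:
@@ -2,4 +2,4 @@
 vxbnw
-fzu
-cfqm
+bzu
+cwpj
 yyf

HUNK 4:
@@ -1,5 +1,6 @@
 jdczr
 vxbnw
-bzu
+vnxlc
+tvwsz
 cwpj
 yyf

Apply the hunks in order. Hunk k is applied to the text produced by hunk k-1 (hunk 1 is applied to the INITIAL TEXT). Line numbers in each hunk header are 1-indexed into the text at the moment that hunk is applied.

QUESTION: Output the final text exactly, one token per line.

Hunk 1: at line 1 remove [iog,gtk] add [vxbnw,vsro,mxt] -> 8 lines: jdczr vxbnw vsro mxt cfqm yyf btn hdcm
Hunk 2: at line 1 remove [vsro,mxt] add [fzu] -> 7 lines: jdczr vxbnw fzu cfqm yyf btn hdcm
Hunk 3: at line 2 remove [fzu,cfqm] add [bzu,cwpj] -> 7 lines: jdczr vxbnw bzu cwpj yyf btn hdcm
Hunk 4: at line 1 remove [bzu] add [vnxlc,tvwsz] -> 8 lines: jdczr vxbnw vnxlc tvwsz cwpj yyf btn hdcm

Answer: jdczr
vxbnw
vnxlc
tvwsz
cwpj
yyf
btn
hdcm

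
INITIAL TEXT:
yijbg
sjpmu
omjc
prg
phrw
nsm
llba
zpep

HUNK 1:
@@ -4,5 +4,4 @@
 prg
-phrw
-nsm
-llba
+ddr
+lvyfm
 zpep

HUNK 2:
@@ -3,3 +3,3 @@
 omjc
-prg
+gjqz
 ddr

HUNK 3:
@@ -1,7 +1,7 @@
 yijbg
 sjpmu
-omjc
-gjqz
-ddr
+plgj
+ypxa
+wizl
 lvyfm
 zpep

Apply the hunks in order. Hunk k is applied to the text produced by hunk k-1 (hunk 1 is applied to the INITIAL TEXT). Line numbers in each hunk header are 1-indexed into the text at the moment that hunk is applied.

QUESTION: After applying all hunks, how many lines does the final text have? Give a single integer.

Hunk 1: at line 4 remove [phrw,nsm,llba] add [ddr,lvyfm] -> 7 lines: yijbg sjpmu omjc prg ddr lvyfm zpep
Hunk 2: at line 3 remove [prg] add [gjqz] -> 7 lines: yijbg sjpmu omjc gjqz ddr lvyfm zpep
Hunk 3: at line 1 remove [omjc,gjqz,ddr] add [plgj,ypxa,wizl] -> 7 lines: yijbg sjpmu plgj ypxa wizl lvyfm zpep
Final line count: 7

Answer: 7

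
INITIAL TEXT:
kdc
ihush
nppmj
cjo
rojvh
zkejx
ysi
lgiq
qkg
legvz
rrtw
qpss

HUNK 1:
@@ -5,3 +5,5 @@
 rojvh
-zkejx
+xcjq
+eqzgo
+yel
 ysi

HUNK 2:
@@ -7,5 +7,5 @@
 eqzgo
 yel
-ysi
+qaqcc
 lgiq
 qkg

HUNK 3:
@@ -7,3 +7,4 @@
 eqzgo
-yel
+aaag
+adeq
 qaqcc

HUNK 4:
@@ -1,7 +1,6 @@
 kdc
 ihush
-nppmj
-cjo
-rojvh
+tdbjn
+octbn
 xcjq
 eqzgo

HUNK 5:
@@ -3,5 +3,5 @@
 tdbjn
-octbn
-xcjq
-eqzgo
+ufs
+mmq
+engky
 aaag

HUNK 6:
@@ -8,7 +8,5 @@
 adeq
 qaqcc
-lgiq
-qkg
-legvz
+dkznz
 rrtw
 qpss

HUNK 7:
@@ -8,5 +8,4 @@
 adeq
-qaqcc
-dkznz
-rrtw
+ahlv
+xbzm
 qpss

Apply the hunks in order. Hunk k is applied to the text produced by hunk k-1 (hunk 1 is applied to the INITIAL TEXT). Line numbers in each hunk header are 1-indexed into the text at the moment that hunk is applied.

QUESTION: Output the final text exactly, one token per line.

Hunk 1: at line 5 remove [zkejx] add [xcjq,eqzgo,yel] -> 14 lines: kdc ihush nppmj cjo rojvh xcjq eqzgo yel ysi lgiq qkg legvz rrtw qpss
Hunk 2: at line 7 remove [ysi] add [qaqcc] -> 14 lines: kdc ihush nppmj cjo rojvh xcjq eqzgo yel qaqcc lgiq qkg legvz rrtw qpss
Hunk 3: at line 7 remove [yel] add [aaag,adeq] -> 15 lines: kdc ihush nppmj cjo rojvh xcjq eqzgo aaag adeq qaqcc lgiq qkg legvz rrtw qpss
Hunk 4: at line 1 remove [nppmj,cjo,rojvh] add [tdbjn,octbn] -> 14 lines: kdc ihush tdbjn octbn xcjq eqzgo aaag adeq qaqcc lgiq qkg legvz rrtw qpss
Hunk 5: at line 3 remove [octbn,xcjq,eqzgo] add [ufs,mmq,engky] -> 14 lines: kdc ihush tdbjn ufs mmq engky aaag adeq qaqcc lgiq qkg legvz rrtw qpss
Hunk 6: at line 8 remove [lgiq,qkg,legvz] add [dkznz] -> 12 lines: kdc ihush tdbjn ufs mmq engky aaag adeq qaqcc dkznz rrtw qpss
Hunk 7: at line 8 remove [qaqcc,dkznz,rrtw] add [ahlv,xbzm] -> 11 lines: kdc ihush tdbjn ufs mmq engky aaag adeq ahlv xbzm qpss

Answer: kdc
ihush
tdbjn
ufs
mmq
engky
aaag
adeq
ahlv
xbzm
qpss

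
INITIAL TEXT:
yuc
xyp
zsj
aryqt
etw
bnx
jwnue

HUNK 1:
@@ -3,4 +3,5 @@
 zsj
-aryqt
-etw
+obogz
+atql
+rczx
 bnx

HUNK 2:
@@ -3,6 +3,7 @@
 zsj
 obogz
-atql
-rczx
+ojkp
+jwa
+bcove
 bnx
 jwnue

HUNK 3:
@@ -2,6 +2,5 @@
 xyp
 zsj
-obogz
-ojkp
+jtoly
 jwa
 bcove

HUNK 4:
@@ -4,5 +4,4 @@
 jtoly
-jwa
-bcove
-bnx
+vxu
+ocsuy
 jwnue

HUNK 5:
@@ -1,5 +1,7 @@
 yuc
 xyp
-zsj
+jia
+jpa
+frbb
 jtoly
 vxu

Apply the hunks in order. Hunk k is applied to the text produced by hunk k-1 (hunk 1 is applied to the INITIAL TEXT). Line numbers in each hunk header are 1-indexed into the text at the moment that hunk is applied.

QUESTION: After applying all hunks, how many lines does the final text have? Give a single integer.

Answer: 9

Derivation:
Hunk 1: at line 3 remove [aryqt,etw] add [obogz,atql,rczx] -> 8 lines: yuc xyp zsj obogz atql rczx bnx jwnue
Hunk 2: at line 3 remove [atql,rczx] add [ojkp,jwa,bcove] -> 9 lines: yuc xyp zsj obogz ojkp jwa bcove bnx jwnue
Hunk 3: at line 2 remove [obogz,ojkp] add [jtoly] -> 8 lines: yuc xyp zsj jtoly jwa bcove bnx jwnue
Hunk 4: at line 4 remove [jwa,bcove,bnx] add [vxu,ocsuy] -> 7 lines: yuc xyp zsj jtoly vxu ocsuy jwnue
Hunk 5: at line 1 remove [zsj] add [jia,jpa,frbb] -> 9 lines: yuc xyp jia jpa frbb jtoly vxu ocsuy jwnue
Final line count: 9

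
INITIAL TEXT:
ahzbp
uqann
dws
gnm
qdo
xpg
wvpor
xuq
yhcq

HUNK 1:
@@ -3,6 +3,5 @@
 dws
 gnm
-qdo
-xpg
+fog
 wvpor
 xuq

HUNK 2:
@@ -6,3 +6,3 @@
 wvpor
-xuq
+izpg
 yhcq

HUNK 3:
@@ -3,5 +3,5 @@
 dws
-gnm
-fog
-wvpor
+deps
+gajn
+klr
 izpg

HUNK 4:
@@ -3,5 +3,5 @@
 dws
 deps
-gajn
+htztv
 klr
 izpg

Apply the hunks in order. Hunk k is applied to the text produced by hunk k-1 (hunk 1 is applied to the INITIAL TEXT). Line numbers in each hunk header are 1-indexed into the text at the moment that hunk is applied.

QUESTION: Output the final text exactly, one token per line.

Hunk 1: at line 3 remove [qdo,xpg] add [fog] -> 8 lines: ahzbp uqann dws gnm fog wvpor xuq yhcq
Hunk 2: at line 6 remove [xuq] add [izpg] -> 8 lines: ahzbp uqann dws gnm fog wvpor izpg yhcq
Hunk 3: at line 3 remove [gnm,fog,wvpor] add [deps,gajn,klr] -> 8 lines: ahzbp uqann dws deps gajn klr izpg yhcq
Hunk 4: at line 3 remove [gajn] add [htztv] -> 8 lines: ahzbp uqann dws deps htztv klr izpg yhcq

Answer: ahzbp
uqann
dws
deps
htztv
klr
izpg
yhcq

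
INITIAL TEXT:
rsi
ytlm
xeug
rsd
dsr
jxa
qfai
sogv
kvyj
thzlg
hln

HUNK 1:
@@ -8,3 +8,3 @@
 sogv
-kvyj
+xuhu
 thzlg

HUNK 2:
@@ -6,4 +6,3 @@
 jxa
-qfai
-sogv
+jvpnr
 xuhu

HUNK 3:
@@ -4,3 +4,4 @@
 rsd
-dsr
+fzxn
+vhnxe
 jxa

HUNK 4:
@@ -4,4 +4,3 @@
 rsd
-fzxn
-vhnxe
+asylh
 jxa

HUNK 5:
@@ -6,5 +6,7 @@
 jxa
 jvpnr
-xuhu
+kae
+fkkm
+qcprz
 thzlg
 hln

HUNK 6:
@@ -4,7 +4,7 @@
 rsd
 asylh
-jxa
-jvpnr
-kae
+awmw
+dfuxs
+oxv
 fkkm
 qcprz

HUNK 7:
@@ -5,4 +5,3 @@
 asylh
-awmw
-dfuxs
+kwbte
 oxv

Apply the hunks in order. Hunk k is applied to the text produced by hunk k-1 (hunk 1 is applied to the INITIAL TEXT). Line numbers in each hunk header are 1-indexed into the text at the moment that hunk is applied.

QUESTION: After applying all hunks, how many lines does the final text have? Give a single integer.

Answer: 11

Derivation:
Hunk 1: at line 8 remove [kvyj] add [xuhu] -> 11 lines: rsi ytlm xeug rsd dsr jxa qfai sogv xuhu thzlg hln
Hunk 2: at line 6 remove [qfai,sogv] add [jvpnr] -> 10 lines: rsi ytlm xeug rsd dsr jxa jvpnr xuhu thzlg hln
Hunk 3: at line 4 remove [dsr] add [fzxn,vhnxe] -> 11 lines: rsi ytlm xeug rsd fzxn vhnxe jxa jvpnr xuhu thzlg hln
Hunk 4: at line 4 remove [fzxn,vhnxe] add [asylh] -> 10 lines: rsi ytlm xeug rsd asylh jxa jvpnr xuhu thzlg hln
Hunk 5: at line 6 remove [xuhu] add [kae,fkkm,qcprz] -> 12 lines: rsi ytlm xeug rsd asylh jxa jvpnr kae fkkm qcprz thzlg hln
Hunk 6: at line 4 remove [jxa,jvpnr,kae] add [awmw,dfuxs,oxv] -> 12 lines: rsi ytlm xeug rsd asylh awmw dfuxs oxv fkkm qcprz thzlg hln
Hunk 7: at line 5 remove [awmw,dfuxs] add [kwbte] -> 11 lines: rsi ytlm xeug rsd asylh kwbte oxv fkkm qcprz thzlg hln
Final line count: 11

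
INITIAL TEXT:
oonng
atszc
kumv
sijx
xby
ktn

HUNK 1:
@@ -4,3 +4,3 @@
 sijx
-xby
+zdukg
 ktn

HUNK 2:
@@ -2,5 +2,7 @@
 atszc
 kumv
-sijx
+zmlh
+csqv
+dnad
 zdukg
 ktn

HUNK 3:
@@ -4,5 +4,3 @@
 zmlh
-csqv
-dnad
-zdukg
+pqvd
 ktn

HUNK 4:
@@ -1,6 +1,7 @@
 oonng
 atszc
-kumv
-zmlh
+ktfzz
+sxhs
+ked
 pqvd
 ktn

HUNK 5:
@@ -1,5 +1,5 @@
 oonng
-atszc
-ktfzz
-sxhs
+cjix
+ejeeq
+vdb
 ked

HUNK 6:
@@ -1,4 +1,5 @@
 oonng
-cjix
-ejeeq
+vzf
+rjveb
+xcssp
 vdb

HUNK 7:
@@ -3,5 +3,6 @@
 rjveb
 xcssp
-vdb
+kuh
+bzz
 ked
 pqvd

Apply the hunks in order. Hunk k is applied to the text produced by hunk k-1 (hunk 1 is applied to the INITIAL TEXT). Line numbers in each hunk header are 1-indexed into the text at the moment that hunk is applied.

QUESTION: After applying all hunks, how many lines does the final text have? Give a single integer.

Hunk 1: at line 4 remove [xby] add [zdukg] -> 6 lines: oonng atszc kumv sijx zdukg ktn
Hunk 2: at line 2 remove [sijx] add [zmlh,csqv,dnad] -> 8 lines: oonng atszc kumv zmlh csqv dnad zdukg ktn
Hunk 3: at line 4 remove [csqv,dnad,zdukg] add [pqvd] -> 6 lines: oonng atszc kumv zmlh pqvd ktn
Hunk 4: at line 1 remove [kumv,zmlh] add [ktfzz,sxhs,ked] -> 7 lines: oonng atszc ktfzz sxhs ked pqvd ktn
Hunk 5: at line 1 remove [atszc,ktfzz,sxhs] add [cjix,ejeeq,vdb] -> 7 lines: oonng cjix ejeeq vdb ked pqvd ktn
Hunk 6: at line 1 remove [cjix,ejeeq] add [vzf,rjveb,xcssp] -> 8 lines: oonng vzf rjveb xcssp vdb ked pqvd ktn
Hunk 7: at line 3 remove [vdb] add [kuh,bzz] -> 9 lines: oonng vzf rjveb xcssp kuh bzz ked pqvd ktn
Final line count: 9

Answer: 9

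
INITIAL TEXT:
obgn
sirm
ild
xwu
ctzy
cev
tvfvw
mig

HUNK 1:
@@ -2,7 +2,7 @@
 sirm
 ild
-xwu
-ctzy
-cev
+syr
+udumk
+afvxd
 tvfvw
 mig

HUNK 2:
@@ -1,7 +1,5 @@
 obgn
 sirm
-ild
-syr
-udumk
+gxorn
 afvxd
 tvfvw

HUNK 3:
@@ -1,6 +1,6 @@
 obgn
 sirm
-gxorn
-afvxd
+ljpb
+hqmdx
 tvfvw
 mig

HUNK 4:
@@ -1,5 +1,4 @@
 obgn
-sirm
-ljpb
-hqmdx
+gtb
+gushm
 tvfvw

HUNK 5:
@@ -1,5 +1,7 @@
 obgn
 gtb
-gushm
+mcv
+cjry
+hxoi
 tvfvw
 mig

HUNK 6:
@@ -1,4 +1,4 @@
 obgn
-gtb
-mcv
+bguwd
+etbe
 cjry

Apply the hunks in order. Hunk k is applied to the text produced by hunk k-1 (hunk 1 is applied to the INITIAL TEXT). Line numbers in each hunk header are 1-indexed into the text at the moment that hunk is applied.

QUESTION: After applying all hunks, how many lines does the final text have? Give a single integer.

Hunk 1: at line 2 remove [xwu,ctzy,cev] add [syr,udumk,afvxd] -> 8 lines: obgn sirm ild syr udumk afvxd tvfvw mig
Hunk 2: at line 1 remove [ild,syr,udumk] add [gxorn] -> 6 lines: obgn sirm gxorn afvxd tvfvw mig
Hunk 3: at line 1 remove [gxorn,afvxd] add [ljpb,hqmdx] -> 6 lines: obgn sirm ljpb hqmdx tvfvw mig
Hunk 4: at line 1 remove [sirm,ljpb,hqmdx] add [gtb,gushm] -> 5 lines: obgn gtb gushm tvfvw mig
Hunk 5: at line 1 remove [gushm] add [mcv,cjry,hxoi] -> 7 lines: obgn gtb mcv cjry hxoi tvfvw mig
Hunk 6: at line 1 remove [gtb,mcv] add [bguwd,etbe] -> 7 lines: obgn bguwd etbe cjry hxoi tvfvw mig
Final line count: 7

Answer: 7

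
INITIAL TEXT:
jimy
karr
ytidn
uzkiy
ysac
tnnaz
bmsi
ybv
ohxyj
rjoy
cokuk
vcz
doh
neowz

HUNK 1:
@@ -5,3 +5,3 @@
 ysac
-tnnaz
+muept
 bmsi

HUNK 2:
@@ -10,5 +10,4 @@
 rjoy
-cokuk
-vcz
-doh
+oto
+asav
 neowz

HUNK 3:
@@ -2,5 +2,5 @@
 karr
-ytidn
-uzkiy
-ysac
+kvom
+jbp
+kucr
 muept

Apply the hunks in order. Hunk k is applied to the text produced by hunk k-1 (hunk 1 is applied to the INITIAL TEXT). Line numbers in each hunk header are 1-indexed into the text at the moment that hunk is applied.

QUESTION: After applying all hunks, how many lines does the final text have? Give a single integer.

Answer: 13

Derivation:
Hunk 1: at line 5 remove [tnnaz] add [muept] -> 14 lines: jimy karr ytidn uzkiy ysac muept bmsi ybv ohxyj rjoy cokuk vcz doh neowz
Hunk 2: at line 10 remove [cokuk,vcz,doh] add [oto,asav] -> 13 lines: jimy karr ytidn uzkiy ysac muept bmsi ybv ohxyj rjoy oto asav neowz
Hunk 3: at line 2 remove [ytidn,uzkiy,ysac] add [kvom,jbp,kucr] -> 13 lines: jimy karr kvom jbp kucr muept bmsi ybv ohxyj rjoy oto asav neowz
Final line count: 13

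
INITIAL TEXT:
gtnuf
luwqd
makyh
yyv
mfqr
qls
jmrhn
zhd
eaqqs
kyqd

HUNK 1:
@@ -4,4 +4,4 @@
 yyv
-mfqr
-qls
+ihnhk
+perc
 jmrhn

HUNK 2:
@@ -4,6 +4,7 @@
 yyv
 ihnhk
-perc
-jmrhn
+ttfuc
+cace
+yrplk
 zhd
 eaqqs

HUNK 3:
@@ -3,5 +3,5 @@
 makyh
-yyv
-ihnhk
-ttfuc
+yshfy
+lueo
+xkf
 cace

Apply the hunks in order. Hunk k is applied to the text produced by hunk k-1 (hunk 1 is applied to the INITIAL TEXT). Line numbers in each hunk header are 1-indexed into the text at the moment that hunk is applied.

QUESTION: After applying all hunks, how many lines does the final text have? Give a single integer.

Hunk 1: at line 4 remove [mfqr,qls] add [ihnhk,perc] -> 10 lines: gtnuf luwqd makyh yyv ihnhk perc jmrhn zhd eaqqs kyqd
Hunk 2: at line 4 remove [perc,jmrhn] add [ttfuc,cace,yrplk] -> 11 lines: gtnuf luwqd makyh yyv ihnhk ttfuc cace yrplk zhd eaqqs kyqd
Hunk 3: at line 3 remove [yyv,ihnhk,ttfuc] add [yshfy,lueo,xkf] -> 11 lines: gtnuf luwqd makyh yshfy lueo xkf cace yrplk zhd eaqqs kyqd
Final line count: 11

Answer: 11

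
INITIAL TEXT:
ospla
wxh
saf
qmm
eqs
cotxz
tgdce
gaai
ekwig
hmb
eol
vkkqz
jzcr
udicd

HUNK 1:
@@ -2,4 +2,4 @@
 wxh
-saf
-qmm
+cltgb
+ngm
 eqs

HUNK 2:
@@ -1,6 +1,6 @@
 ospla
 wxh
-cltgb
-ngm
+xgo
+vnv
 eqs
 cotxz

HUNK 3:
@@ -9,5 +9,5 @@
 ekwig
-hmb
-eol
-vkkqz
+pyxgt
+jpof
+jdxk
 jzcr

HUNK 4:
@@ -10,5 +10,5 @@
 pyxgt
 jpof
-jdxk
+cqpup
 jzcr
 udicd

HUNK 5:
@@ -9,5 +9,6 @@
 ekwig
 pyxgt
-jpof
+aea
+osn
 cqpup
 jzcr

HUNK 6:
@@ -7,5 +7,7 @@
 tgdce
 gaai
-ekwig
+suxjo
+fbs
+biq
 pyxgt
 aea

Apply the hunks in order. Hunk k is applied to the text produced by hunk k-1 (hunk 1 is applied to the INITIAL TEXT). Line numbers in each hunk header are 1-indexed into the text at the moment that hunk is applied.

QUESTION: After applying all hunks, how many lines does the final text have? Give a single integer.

Hunk 1: at line 2 remove [saf,qmm] add [cltgb,ngm] -> 14 lines: ospla wxh cltgb ngm eqs cotxz tgdce gaai ekwig hmb eol vkkqz jzcr udicd
Hunk 2: at line 1 remove [cltgb,ngm] add [xgo,vnv] -> 14 lines: ospla wxh xgo vnv eqs cotxz tgdce gaai ekwig hmb eol vkkqz jzcr udicd
Hunk 3: at line 9 remove [hmb,eol,vkkqz] add [pyxgt,jpof,jdxk] -> 14 lines: ospla wxh xgo vnv eqs cotxz tgdce gaai ekwig pyxgt jpof jdxk jzcr udicd
Hunk 4: at line 10 remove [jdxk] add [cqpup] -> 14 lines: ospla wxh xgo vnv eqs cotxz tgdce gaai ekwig pyxgt jpof cqpup jzcr udicd
Hunk 5: at line 9 remove [jpof] add [aea,osn] -> 15 lines: ospla wxh xgo vnv eqs cotxz tgdce gaai ekwig pyxgt aea osn cqpup jzcr udicd
Hunk 6: at line 7 remove [ekwig] add [suxjo,fbs,biq] -> 17 lines: ospla wxh xgo vnv eqs cotxz tgdce gaai suxjo fbs biq pyxgt aea osn cqpup jzcr udicd
Final line count: 17

Answer: 17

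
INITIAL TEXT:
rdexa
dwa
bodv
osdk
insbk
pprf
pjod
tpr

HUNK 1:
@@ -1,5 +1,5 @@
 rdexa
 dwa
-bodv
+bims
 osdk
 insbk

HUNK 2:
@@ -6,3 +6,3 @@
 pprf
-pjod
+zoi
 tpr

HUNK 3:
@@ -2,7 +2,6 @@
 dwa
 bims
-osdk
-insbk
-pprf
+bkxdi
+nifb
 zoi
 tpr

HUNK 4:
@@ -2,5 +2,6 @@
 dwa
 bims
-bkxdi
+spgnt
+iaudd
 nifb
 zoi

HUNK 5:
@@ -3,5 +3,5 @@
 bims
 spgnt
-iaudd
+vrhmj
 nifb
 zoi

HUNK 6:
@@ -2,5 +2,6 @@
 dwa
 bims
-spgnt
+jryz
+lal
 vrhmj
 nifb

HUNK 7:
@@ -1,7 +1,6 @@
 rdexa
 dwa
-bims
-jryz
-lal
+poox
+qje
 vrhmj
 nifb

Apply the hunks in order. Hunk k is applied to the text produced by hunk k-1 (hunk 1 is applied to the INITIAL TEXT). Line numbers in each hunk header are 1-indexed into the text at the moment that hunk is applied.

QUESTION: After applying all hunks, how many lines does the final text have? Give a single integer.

Hunk 1: at line 1 remove [bodv] add [bims] -> 8 lines: rdexa dwa bims osdk insbk pprf pjod tpr
Hunk 2: at line 6 remove [pjod] add [zoi] -> 8 lines: rdexa dwa bims osdk insbk pprf zoi tpr
Hunk 3: at line 2 remove [osdk,insbk,pprf] add [bkxdi,nifb] -> 7 lines: rdexa dwa bims bkxdi nifb zoi tpr
Hunk 4: at line 2 remove [bkxdi] add [spgnt,iaudd] -> 8 lines: rdexa dwa bims spgnt iaudd nifb zoi tpr
Hunk 5: at line 3 remove [iaudd] add [vrhmj] -> 8 lines: rdexa dwa bims spgnt vrhmj nifb zoi tpr
Hunk 6: at line 2 remove [spgnt] add [jryz,lal] -> 9 lines: rdexa dwa bims jryz lal vrhmj nifb zoi tpr
Hunk 7: at line 1 remove [bims,jryz,lal] add [poox,qje] -> 8 lines: rdexa dwa poox qje vrhmj nifb zoi tpr
Final line count: 8

Answer: 8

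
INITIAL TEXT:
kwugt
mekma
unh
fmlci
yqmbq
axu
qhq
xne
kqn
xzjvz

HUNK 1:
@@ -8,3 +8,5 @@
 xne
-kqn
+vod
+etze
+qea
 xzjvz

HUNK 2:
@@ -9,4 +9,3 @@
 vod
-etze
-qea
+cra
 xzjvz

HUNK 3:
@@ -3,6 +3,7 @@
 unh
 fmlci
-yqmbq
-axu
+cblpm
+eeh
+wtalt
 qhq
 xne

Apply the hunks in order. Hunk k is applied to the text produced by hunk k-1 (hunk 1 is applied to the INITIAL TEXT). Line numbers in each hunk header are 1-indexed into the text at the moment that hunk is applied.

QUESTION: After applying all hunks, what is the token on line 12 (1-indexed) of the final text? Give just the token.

Answer: xzjvz

Derivation:
Hunk 1: at line 8 remove [kqn] add [vod,etze,qea] -> 12 lines: kwugt mekma unh fmlci yqmbq axu qhq xne vod etze qea xzjvz
Hunk 2: at line 9 remove [etze,qea] add [cra] -> 11 lines: kwugt mekma unh fmlci yqmbq axu qhq xne vod cra xzjvz
Hunk 3: at line 3 remove [yqmbq,axu] add [cblpm,eeh,wtalt] -> 12 lines: kwugt mekma unh fmlci cblpm eeh wtalt qhq xne vod cra xzjvz
Final line 12: xzjvz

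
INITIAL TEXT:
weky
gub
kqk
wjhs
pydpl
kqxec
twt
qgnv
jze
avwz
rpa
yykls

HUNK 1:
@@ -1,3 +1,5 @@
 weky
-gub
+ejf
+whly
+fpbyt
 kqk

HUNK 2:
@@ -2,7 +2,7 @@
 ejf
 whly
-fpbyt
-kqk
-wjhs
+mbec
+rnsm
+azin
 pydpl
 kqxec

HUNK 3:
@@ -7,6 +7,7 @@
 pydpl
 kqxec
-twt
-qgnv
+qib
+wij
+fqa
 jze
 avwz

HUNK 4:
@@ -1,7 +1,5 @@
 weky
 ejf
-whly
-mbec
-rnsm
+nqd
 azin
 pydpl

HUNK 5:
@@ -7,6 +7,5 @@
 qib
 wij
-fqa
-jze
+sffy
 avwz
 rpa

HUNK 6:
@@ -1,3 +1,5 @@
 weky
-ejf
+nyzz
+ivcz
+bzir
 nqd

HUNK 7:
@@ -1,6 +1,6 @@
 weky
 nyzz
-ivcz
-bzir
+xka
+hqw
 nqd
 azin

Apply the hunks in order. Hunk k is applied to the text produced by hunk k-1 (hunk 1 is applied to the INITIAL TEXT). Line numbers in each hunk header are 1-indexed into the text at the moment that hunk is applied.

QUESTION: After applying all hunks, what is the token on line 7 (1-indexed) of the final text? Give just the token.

Answer: pydpl

Derivation:
Hunk 1: at line 1 remove [gub] add [ejf,whly,fpbyt] -> 14 lines: weky ejf whly fpbyt kqk wjhs pydpl kqxec twt qgnv jze avwz rpa yykls
Hunk 2: at line 2 remove [fpbyt,kqk,wjhs] add [mbec,rnsm,azin] -> 14 lines: weky ejf whly mbec rnsm azin pydpl kqxec twt qgnv jze avwz rpa yykls
Hunk 3: at line 7 remove [twt,qgnv] add [qib,wij,fqa] -> 15 lines: weky ejf whly mbec rnsm azin pydpl kqxec qib wij fqa jze avwz rpa yykls
Hunk 4: at line 1 remove [whly,mbec,rnsm] add [nqd] -> 13 lines: weky ejf nqd azin pydpl kqxec qib wij fqa jze avwz rpa yykls
Hunk 5: at line 7 remove [fqa,jze] add [sffy] -> 12 lines: weky ejf nqd azin pydpl kqxec qib wij sffy avwz rpa yykls
Hunk 6: at line 1 remove [ejf] add [nyzz,ivcz,bzir] -> 14 lines: weky nyzz ivcz bzir nqd azin pydpl kqxec qib wij sffy avwz rpa yykls
Hunk 7: at line 1 remove [ivcz,bzir] add [xka,hqw] -> 14 lines: weky nyzz xka hqw nqd azin pydpl kqxec qib wij sffy avwz rpa yykls
Final line 7: pydpl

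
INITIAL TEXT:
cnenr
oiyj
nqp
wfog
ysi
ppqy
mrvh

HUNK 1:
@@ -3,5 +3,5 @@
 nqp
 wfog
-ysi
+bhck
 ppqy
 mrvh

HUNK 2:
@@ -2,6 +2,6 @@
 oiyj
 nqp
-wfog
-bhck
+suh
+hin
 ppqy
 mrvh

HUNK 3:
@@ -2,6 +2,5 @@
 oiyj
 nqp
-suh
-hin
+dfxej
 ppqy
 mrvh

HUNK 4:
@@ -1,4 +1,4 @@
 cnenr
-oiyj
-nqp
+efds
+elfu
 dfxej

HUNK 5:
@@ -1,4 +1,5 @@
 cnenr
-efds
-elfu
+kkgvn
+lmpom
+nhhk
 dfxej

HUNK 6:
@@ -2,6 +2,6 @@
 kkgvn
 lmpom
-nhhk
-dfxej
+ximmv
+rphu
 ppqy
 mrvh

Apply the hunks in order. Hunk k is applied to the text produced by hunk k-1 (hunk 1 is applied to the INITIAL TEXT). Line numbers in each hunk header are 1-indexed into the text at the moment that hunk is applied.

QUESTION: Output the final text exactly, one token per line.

Answer: cnenr
kkgvn
lmpom
ximmv
rphu
ppqy
mrvh

Derivation:
Hunk 1: at line 3 remove [ysi] add [bhck] -> 7 lines: cnenr oiyj nqp wfog bhck ppqy mrvh
Hunk 2: at line 2 remove [wfog,bhck] add [suh,hin] -> 7 lines: cnenr oiyj nqp suh hin ppqy mrvh
Hunk 3: at line 2 remove [suh,hin] add [dfxej] -> 6 lines: cnenr oiyj nqp dfxej ppqy mrvh
Hunk 4: at line 1 remove [oiyj,nqp] add [efds,elfu] -> 6 lines: cnenr efds elfu dfxej ppqy mrvh
Hunk 5: at line 1 remove [efds,elfu] add [kkgvn,lmpom,nhhk] -> 7 lines: cnenr kkgvn lmpom nhhk dfxej ppqy mrvh
Hunk 6: at line 2 remove [nhhk,dfxej] add [ximmv,rphu] -> 7 lines: cnenr kkgvn lmpom ximmv rphu ppqy mrvh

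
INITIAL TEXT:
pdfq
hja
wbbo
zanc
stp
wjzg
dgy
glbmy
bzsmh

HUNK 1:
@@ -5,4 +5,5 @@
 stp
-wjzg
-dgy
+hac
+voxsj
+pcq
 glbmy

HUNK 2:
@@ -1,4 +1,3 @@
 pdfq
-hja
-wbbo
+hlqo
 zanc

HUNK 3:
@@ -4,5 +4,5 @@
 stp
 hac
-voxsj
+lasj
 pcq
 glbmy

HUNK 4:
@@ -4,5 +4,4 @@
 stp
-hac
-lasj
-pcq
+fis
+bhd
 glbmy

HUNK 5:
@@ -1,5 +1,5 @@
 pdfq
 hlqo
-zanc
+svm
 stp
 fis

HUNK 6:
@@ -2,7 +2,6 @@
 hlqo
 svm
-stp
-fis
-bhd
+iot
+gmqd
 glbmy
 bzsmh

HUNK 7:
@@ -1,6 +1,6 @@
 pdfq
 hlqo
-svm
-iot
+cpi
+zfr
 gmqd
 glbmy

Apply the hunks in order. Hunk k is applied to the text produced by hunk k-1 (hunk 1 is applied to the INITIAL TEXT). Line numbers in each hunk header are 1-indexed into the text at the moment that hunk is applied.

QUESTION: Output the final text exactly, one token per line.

Answer: pdfq
hlqo
cpi
zfr
gmqd
glbmy
bzsmh

Derivation:
Hunk 1: at line 5 remove [wjzg,dgy] add [hac,voxsj,pcq] -> 10 lines: pdfq hja wbbo zanc stp hac voxsj pcq glbmy bzsmh
Hunk 2: at line 1 remove [hja,wbbo] add [hlqo] -> 9 lines: pdfq hlqo zanc stp hac voxsj pcq glbmy bzsmh
Hunk 3: at line 4 remove [voxsj] add [lasj] -> 9 lines: pdfq hlqo zanc stp hac lasj pcq glbmy bzsmh
Hunk 4: at line 4 remove [hac,lasj,pcq] add [fis,bhd] -> 8 lines: pdfq hlqo zanc stp fis bhd glbmy bzsmh
Hunk 5: at line 1 remove [zanc] add [svm] -> 8 lines: pdfq hlqo svm stp fis bhd glbmy bzsmh
Hunk 6: at line 2 remove [stp,fis,bhd] add [iot,gmqd] -> 7 lines: pdfq hlqo svm iot gmqd glbmy bzsmh
Hunk 7: at line 1 remove [svm,iot] add [cpi,zfr] -> 7 lines: pdfq hlqo cpi zfr gmqd glbmy bzsmh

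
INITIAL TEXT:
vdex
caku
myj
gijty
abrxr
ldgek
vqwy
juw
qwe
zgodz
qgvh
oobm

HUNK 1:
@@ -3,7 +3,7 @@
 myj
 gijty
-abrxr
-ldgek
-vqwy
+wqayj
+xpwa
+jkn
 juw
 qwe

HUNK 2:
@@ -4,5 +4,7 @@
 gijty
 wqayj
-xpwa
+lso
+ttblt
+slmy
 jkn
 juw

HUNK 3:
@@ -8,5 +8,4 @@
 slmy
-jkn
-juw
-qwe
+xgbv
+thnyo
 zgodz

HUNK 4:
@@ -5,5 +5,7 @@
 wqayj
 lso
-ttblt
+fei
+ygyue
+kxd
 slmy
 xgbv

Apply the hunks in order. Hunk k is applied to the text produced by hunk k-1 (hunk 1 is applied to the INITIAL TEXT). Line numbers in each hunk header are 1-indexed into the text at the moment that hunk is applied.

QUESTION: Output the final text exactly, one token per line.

Hunk 1: at line 3 remove [abrxr,ldgek,vqwy] add [wqayj,xpwa,jkn] -> 12 lines: vdex caku myj gijty wqayj xpwa jkn juw qwe zgodz qgvh oobm
Hunk 2: at line 4 remove [xpwa] add [lso,ttblt,slmy] -> 14 lines: vdex caku myj gijty wqayj lso ttblt slmy jkn juw qwe zgodz qgvh oobm
Hunk 3: at line 8 remove [jkn,juw,qwe] add [xgbv,thnyo] -> 13 lines: vdex caku myj gijty wqayj lso ttblt slmy xgbv thnyo zgodz qgvh oobm
Hunk 4: at line 5 remove [ttblt] add [fei,ygyue,kxd] -> 15 lines: vdex caku myj gijty wqayj lso fei ygyue kxd slmy xgbv thnyo zgodz qgvh oobm

Answer: vdex
caku
myj
gijty
wqayj
lso
fei
ygyue
kxd
slmy
xgbv
thnyo
zgodz
qgvh
oobm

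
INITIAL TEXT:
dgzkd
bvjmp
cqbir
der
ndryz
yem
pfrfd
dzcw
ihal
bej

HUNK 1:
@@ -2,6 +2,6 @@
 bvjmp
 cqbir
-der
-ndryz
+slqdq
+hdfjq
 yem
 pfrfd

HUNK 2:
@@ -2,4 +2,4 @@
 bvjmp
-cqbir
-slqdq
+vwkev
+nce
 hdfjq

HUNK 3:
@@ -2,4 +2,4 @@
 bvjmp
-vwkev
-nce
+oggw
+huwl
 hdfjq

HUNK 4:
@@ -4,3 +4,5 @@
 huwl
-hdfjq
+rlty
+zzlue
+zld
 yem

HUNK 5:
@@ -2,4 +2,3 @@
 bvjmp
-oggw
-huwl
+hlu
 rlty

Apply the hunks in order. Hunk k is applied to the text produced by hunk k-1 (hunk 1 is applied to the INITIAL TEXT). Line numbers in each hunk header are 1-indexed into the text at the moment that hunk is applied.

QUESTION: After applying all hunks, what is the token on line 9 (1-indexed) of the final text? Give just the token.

Hunk 1: at line 2 remove [der,ndryz] add [slqdq,hdfjq] -> 10 lines: dgzkd bvjmp cqbir slqdq hdfjq yem pfrfd dzcw ihal bej
Hunk 2: at line 2 remove [cqbir,slqdq] add [vwkev,nce] -> 10 lines: dgzkd bvjmp vwkev nce hdfjq yem pfrfd dzcw ihal bej
Hunk 3: at line 2 remove [vwkev,nce] add [oggw,huwl] -> 10 lines: dgzkd bvjmp oggw huwl hdfjq yem pfrfd dzcw ihal bej
Hunk 4: at line 4 remove [hdfjq] add [rlty,zzlue,zld] -> 12 lines: dgzkd bvjmp oggw huwl rlty zzlue zld yem pfrfd dzcw ihal bej
Hunk 5: at line 2 remove [oggw,huwl] add [hlu] -> 11 lines: dgzkd bvjmp hlu rlty zzlue zld yem pfrfd dzcw ihal bej
Final line 9: dzcw

Answer: dzcw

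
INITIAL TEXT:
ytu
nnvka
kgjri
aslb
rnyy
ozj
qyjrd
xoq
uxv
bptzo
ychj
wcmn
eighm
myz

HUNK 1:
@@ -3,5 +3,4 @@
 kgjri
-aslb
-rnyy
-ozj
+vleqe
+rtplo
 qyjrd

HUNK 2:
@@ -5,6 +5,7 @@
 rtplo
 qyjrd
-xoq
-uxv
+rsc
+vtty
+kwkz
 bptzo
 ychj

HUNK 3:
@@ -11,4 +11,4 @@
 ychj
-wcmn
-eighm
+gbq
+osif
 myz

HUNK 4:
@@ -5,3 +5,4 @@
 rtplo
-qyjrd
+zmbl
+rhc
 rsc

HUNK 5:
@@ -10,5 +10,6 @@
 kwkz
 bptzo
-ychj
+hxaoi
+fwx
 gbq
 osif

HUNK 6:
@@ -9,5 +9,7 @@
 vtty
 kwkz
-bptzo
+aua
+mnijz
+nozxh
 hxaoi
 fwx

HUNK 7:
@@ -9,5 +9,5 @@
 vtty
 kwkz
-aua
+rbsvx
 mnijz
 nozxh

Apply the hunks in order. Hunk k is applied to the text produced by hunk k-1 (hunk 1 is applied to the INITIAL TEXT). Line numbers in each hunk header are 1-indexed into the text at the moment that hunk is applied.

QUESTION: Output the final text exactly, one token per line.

Hunk 1: at line 3 remove [aslb,rnyy,ozj] add [vleqe,rtplo] -> 13 lines: ytu nnvka kgjri vleqe rtplo qyjrd xoq uxv bptzo ychj wcmn eighm myz
Hunk 2: at line 5 remove [xoq,uxv] add [rsc,vtty,kwkz] -> 14 lines: ytu nnvka kgjri vleqe rtplo qyjrd rsc vtty kwkz bptzo ychj wcmn eighm myz
Hunk 3: at line 11 remove [wcmn,eighm] add [gbq,osif] -> 14 lines: ytu nnvka kgjri vleqe rtplo qyjrd rsc vtty kwkz bptzo ychj gbq osif myz
Hunk 4: at line 5 remove [qyjrd] add [zmbl,rhc] -> 15 lines: ytu nnvka kgjri vleqe rtplo zmbl rhc rsc vtty kwkz bptzo ychj gbq osif myz
Hunk 5: at line 10 remove [ychj] add [hxaoi,fwx] -> 16 lines: ytu nnvka kgjri vleqe rtplo zmbl rhc rsc vtty kwkz bptzo hxaoi fwx gbq osif myz
Hunk 6: at line 9 remove [bptzo] add [aua,mnijz,nozxh] -> 18 lines: ytu nnvka kgjri vleqe rtplo zmbl rhc rsc vtty kwkz aua mnijz nozxh hxaoi fwx gbq osif myz
Hunk 7: at line 9 remove [aua] add [rbsvx] -> 18 lines: ytu nnvka kgjri vleqe rtplo zmbl rhc rsc vtty kwkz rbsvx mnijz nozxh hxaoi fwx gbq osif myz

Answer: ytu
nnvka
kgjri
vleqe
rtplo
zmbl
rhc
rsc
vtty
kwkz
rbsvx
mnijz
nozxh
hxaoi
fwx
gbq
osif
myz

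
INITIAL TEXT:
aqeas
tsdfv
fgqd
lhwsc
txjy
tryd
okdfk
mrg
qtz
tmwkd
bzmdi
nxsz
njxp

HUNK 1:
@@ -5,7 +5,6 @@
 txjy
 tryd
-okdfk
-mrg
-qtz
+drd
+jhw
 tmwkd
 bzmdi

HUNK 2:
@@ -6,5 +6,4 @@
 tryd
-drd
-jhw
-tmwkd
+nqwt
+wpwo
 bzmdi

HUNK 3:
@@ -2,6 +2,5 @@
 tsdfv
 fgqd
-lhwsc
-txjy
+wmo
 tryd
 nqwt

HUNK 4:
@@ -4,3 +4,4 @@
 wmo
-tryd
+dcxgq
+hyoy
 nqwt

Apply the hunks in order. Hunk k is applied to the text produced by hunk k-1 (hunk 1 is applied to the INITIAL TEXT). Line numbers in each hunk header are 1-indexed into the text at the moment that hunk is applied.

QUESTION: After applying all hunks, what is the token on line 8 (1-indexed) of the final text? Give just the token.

Answer: wpwo

Derivation:
Hunk 1: at line 5 remove [okdfk,mrg,qtz] add [drd,jhw] -> 12 lines: aqeas tsdfv fgqd lhwsc txjy tryd drd jhw tmwkd bzmdi nxsz njxp
Hunk 2: at line 6 remove [drd,jhw,tmwkd] add [nqwt,wpwo] -> 11 lines: aqeas tsdfv fgqd lhwsc txjy tryd nqwt wpwo bzmdi nxsz njxp
Hunk 3: at line 2 remove [lhwsc,txjy] add [wmo] -> 10 lines: aqeas tsdfv fgqd wmo tryd nqwt wpwo bzmdi nxsz njxp
Hunk 4: at line 4 remove [tryd] add [dcxgq,hyoy] -> 11 lines: aqeas tsdfv fgqd wmo dcxgq hyoy nqwt wpwo bzmdi nxsz njxp
Final line 8: wpwo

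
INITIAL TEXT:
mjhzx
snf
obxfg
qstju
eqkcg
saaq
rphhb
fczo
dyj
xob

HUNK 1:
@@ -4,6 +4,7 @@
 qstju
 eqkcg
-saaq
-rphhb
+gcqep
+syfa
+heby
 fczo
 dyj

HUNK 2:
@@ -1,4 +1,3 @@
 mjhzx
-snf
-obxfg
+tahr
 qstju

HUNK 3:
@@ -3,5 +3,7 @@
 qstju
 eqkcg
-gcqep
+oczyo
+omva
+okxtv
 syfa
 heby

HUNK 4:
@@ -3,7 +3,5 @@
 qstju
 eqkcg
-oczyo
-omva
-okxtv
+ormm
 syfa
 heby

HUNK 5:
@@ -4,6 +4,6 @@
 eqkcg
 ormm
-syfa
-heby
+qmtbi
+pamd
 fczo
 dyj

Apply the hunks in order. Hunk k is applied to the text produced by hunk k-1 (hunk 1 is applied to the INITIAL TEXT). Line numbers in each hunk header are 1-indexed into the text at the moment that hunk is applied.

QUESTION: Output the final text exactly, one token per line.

Hunk 1: at line 4 remove [saaq,rphhb] add [gcqep,syfa,heby] -> 11 lines: mjhzx snf obxfg qstju eqkcg gcqep syfa heby fczo dyj xob
Hunk 2: at line 1 remove [snf,obxfg] add [tahr] -> 10 lines: mjhzx tahr qstju eqkcg gcqep syfa heby fczo dyj xob
Hunk 3: at line 3 remove [gcqep] add [oczyo,omva,okxtv] -> 12 lines: mjhzx tahr qstju eqkcg oczyo omva okxtv syfa heby fczo dyj xob
Hunk 4: at line 3 remove [oczyo,omva,okxtv] add [ormm] -> 10 lines: mjhzx tahr qstju eqkcg ormm syfa heby fczo dyj xob
Hunk 5: at line 4 remove [syfa,heby] add [qmtbi,pamd] -> 10 lines: mjhzx tahr qstju eqkcg ormm qmtbi pamd fczo dyj xob

Answer: mjhzx
tahr
qstju
eqkcg
ormm
qmtbi
pamd
fczo
dyj
xob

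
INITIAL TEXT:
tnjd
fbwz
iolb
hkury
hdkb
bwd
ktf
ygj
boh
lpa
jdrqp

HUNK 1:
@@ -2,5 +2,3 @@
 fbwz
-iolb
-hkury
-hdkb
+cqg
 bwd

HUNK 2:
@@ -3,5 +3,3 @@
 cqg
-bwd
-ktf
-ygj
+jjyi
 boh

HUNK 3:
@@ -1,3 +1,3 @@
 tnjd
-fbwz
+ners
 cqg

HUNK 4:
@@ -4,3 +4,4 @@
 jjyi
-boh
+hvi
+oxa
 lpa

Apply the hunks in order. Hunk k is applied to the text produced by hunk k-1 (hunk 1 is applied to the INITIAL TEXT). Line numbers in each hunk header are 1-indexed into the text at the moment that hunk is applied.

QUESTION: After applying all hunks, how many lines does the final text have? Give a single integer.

Hunk 1: at line 2 remove [iolb,hkury,hdkb] add [cqg] -> 9 lines: tnjd fbwz cqg bwd ktf ygj boh lpa jdrqp
Hunk 2: at line 3 remove [bwd,ktf,ygj] add [jjyi] -> 7 lines: tnjd fbwz cqg jjyi boh lpa jdrqp
Hunk 3: at line 1 remove [fbwz] add [ners] -> 7 lines: tnjd ners cqg jjyi boh lpa jdrqp
Hunk 4: at line 4 remove [boh] add [hvi,oxa] -> 8 lines: tnjd ners cqg jjyi hvi oxa lpa jdrqp
Final line count: 8

Answer: 8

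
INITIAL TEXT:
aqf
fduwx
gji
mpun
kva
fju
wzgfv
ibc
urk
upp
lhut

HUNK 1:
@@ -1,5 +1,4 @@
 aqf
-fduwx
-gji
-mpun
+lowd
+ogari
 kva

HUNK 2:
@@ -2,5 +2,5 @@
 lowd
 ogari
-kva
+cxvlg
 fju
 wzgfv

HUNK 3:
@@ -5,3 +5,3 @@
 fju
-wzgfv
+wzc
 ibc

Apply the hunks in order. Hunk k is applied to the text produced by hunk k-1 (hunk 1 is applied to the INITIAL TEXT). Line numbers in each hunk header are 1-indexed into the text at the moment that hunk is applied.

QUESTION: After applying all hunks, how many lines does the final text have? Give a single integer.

Answer: 10

Derivation:
Hunk 1: at line 1 remove [fduwx,gji,mpun] add [lowd,ogari] -> 10 lines: aqf lowd ogari kva fju wzgfv ibc urk upp lhut
Hunk 2: at line 2 remove [kva] add [cxvlg] -> 10 lines: aqf lowd ogari cxvlg fju wzgfv ibc urk upp lhut
Hunk 3: at line 5 remove [wzgfv] add [wzc] -> 10 lines: aqf lowd ogari cxvlg fju wzc ibc urk upp lhut
Final line count: 10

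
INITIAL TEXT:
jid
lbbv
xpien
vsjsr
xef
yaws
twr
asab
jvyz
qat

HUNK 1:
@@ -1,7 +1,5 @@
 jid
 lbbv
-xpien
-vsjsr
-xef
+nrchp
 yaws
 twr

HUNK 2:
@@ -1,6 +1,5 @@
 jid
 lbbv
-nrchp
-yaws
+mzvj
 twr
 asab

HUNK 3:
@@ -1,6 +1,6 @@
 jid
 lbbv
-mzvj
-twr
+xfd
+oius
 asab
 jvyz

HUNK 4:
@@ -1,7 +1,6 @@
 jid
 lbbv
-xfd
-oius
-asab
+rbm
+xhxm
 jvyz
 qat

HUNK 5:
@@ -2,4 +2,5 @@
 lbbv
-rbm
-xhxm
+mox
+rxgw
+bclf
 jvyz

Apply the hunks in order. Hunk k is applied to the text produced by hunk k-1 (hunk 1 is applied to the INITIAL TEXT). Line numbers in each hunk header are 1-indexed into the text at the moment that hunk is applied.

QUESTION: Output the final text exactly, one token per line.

Hunk 1: at line 1 remove [xpien,vsjsr,xef] add [nrchp] -> 8 lines: jid lbbv nrchp yaws twr asab jvyz qat
Hunk 2: at line 1 remove [nrchp,yaws] add [mzvj] -> 7 lines: jid lbbv mzvj twr asab jvyz qat
Hunk 3: at line 1 remove [mzvj,twr] add [xfd,oius] -> 7 lines: jid lbbv xfd oius asab jvyz qat
Hunk 4: at line 1 remove [xfd,oius,asab] add [rbm,xhxm] -> 6 lines: jid lbbv rbm xhxm jvyz qat
Hunk 5: at line 2 remove [rbm,xhxm] add [mox,rxgw,bclf] -> 7 lines: jid lbbv mox rxgw bclf jvyz qat

Answer: jid
lbbv
mox
rxgw
bclf
jvyz
qat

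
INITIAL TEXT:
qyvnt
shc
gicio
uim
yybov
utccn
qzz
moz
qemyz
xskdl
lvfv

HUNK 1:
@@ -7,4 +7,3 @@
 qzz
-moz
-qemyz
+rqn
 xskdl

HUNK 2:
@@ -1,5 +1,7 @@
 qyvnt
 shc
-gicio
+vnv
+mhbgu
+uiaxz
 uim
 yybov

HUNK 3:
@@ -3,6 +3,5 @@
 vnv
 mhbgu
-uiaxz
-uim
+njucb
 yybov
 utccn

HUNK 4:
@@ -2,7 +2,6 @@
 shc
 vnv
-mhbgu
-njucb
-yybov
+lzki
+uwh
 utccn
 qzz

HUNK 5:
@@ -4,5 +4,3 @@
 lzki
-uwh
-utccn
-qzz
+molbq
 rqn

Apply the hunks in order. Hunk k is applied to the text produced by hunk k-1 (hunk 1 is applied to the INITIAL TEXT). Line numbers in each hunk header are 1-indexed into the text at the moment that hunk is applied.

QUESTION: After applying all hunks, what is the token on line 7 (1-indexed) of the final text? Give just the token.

Hunk 1: at line 7 remove [moz,qemyz] add [rqn] -> 10 lines: qyvnt shc gicio uim yybov utccn qzz rqn xskdl lvfv
Hunk 2: at line 1 remove [gicio] add [vnv,mhbgu,uiaxz] -> 12 lines: qyvnt shc vnv mhbgu uiaxz uim yybov utccn qzz rqn xskdl lvfv
Hunk 3: at line 3 remove [uiaxz,uim] add [njucb] -> 11 lines: qyvnt shc vnv mhbgu njucb yybov utccn qzz rqn xskdl lvfv
Hunk 4: at line 2 remove [mhbgu,njucb,yybov] add [lzki,uwh] -> 10 lines: qyvnt shc vnv lzki uwh utccn qzz rqn xskdl lvfv
Hunk 5: at line 4 remove [uwh,utccn,qzz] add [molbq] -> 8 lines: qyvnt shc vnv lzki molbq rqn xskdl lvfv
Final line 7: xskdl

Answer: xskdl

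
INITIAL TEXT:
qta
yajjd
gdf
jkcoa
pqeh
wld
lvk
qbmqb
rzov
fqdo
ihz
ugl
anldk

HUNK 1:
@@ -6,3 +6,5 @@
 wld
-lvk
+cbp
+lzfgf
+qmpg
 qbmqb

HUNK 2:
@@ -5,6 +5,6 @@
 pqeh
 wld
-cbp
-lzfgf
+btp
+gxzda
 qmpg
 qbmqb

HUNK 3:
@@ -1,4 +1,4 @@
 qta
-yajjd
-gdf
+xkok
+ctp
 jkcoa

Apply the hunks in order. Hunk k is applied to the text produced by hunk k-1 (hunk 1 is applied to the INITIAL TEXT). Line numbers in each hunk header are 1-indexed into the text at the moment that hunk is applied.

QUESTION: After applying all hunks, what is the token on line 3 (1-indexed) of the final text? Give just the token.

Answer: ctp

Derivation:
Hunk 1: at line 6 remove [lvk] add [cbp,lzfgf,qmpg] -> 15 lines: qta yajjd gdf jkcoa pqeh wld cbp lzfgf qmpg qbmqb rzov fqdo ihz ugl anldk
Hunk 2: at line 5 remove [cbp,lzfgf] add [btp,gxzda] -> 15 lines: qta yajjd gdf jkcoa pqeh wld btp gxzda qmpg qbmqb rzov fqdo ihz ugl anldk
Hunk 3: at line 1 remove [yajjd,gdf] add [xkok,ctp] -> 15 lines: qta xkok ctp jkcoa pqeh wld btp gxzda qmpg qbmqb rzov fqdo ihz ugl anldk
Final line 3: ctp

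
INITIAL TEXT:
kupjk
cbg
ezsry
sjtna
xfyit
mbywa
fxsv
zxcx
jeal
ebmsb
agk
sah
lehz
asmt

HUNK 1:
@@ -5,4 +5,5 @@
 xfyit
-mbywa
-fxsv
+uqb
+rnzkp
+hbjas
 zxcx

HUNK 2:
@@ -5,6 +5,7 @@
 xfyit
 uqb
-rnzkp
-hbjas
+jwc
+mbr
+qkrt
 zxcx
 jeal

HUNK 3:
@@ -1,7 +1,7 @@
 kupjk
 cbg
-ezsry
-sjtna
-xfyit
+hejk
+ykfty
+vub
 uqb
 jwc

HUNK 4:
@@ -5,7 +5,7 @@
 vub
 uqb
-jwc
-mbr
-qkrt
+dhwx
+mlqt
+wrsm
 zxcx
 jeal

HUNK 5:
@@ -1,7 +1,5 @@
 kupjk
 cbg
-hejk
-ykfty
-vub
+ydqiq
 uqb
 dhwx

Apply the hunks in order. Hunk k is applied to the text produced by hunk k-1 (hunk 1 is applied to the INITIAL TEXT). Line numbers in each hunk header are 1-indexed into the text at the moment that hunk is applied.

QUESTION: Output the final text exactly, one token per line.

Hunk 1: at line 5 remove [mbywa,fxsv] add [uqb,rnzkp,hbjas] -> 15 lines: kupjk cbg ezsry sjtna xfyit uqb rnzkp hbjas zxcx jeal ebmsb agk sah lehz asmt
Hunk 2: at line 5 remove [rnzkp,hbjas] add [jwc,mbr,qkrt] -> 16 lines: kupjk cbg ezsry sjtna xfyit uqb jwc mbr qkrt zxcx jeal ebmsb agk sah lehz asmt
Hunk 3: at line 1 remove [ezsry,sjtna,xfyit] add [hejk,ykfty,vub] -> 16 lines: kupjk cbg hejk ykfty vub uqb jwc mbr qkrt zxcx jeal ebmsb agk sah lehz asmt
Hunk 4: at line 5 remove [jwc,mbr,qkrt] add [dhwx,mlqt,wrsm] -> 16 lines: kupjk cbg hejk ykfty vub uqb dhwx mlqt wrsm zxcx jeal ebmsb agk sah lehz asmt
Hunk 5: at line 1 remove [hejk,ykfty,vub] add [ydqiq] -> 14 lines: kupjk cbg ydqiq uqb dhwx mlqt wrsm zxcx jeal ebmsb agk sah lehz asmt

Answer: kupjk
cbg
ydqiq
uqb
dhwx
mlqt
wrsm
zxcx
jeal
ebmsb
agk
sah
lehz
asmt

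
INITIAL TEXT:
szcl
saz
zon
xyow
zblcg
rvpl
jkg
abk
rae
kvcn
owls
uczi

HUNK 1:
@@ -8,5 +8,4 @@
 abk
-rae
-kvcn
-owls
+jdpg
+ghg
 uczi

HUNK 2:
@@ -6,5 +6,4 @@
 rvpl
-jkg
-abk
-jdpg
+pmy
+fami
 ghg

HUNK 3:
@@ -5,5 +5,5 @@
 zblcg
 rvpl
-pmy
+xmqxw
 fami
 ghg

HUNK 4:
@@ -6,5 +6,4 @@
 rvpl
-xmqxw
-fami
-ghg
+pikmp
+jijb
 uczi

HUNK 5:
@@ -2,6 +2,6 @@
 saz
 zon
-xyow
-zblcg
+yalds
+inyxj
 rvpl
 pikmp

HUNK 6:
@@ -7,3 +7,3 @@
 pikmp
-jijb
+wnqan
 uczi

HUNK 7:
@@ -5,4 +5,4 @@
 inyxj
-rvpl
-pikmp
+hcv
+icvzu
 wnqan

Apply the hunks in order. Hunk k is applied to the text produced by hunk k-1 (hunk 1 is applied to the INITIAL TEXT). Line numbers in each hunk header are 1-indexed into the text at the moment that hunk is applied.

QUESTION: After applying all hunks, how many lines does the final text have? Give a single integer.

Hunk 1: at line 8 remove [rae,kvcn,owls] add [jdpg,ghg] -> 11 lines: szcl saz zon xyow zblcg rvpl jkg abk jdpg ghg uczi
Hunk 2: at line 6 remove [jkg,abk,jdpg] add [pmy,fami] -> 10 lines: szcl saz zon xyow zblcg rvpl pmy fami ghg uczi
Hunk 3: at line 5 remove [pmy] add [xmqxw] -> 10 lines: szcl saz zon xyow zblcg rvpl xmqxw fami ghg uczi
Hunk 4: at line 6 remove [xmqxw,fami,ghg] add [pikmp,jijb] -> 9 lines: szcl saz zon xyow zblcg rvpl pikmp jijb uczi
Hunk 5: at line 2 remove [xyow,zblcg] add [yalds,inyxj] -> 9 lines: szcl saz zon yalds inyxj rvpl pikmp jijb uczi
Hunk 6: at line 7 remove [jijb] add [wnqan] -> 9 lines: szcl saz zon yalds inyxj rvpl pikmp wnqan uczi
Hunk 7: at line 5 remove [rvpl,pikmp] add [hcv,icvzu] -> 9 lines: szcl saz zon yalds inyxj hcv icvzu wnqan uczi
Final line count: 9

Answer: 9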